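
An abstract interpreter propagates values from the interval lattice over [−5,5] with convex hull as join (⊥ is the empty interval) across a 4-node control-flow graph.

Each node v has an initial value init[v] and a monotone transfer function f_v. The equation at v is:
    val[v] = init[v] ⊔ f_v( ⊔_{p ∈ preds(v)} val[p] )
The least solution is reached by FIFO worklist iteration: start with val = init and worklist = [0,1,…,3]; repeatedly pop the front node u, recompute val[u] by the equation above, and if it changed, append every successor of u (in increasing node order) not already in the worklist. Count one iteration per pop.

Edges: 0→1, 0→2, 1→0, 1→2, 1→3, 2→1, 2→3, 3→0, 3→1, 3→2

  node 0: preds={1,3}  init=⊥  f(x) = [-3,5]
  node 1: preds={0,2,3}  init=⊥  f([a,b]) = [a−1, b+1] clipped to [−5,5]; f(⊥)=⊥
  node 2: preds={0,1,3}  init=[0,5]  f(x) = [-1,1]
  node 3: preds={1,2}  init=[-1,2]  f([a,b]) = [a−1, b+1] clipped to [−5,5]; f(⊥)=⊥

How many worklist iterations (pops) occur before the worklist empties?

Trace (9 dequeues):
  [1] u=0 | in [-1,2] | out [-3,5] | prev ⊥ | push {}
  [2] u=1 | in [-3,5] | out [-4,5] | prev ⊥ | push {0}
  [3] u=2 | in [-4,5] | out [-1,5] | prev [0,5] | push {1}
  [4] u=3 | in [-4,5] | out [-5,5] | prev [-1,2] | push {2}
  [5] u=0 | in [-5,5] | out [-3,5] | ==
  [6] u=1 | in [-5,5] | out [-5,5] | prev [-4,5] | push {0,3}
  [7] u=2 | in [-5,5] | out [-1,5] | ==
  [8] u=0 | in [-5,5] | out [-3,5] | ==
  [9] u=3 | in [-5,5] | out [-5,5] | ==

Converged values:
  [0] [-3,5]
  [1] [-5,5]
  [2] [-1,5]
  [3] [-5,5]

9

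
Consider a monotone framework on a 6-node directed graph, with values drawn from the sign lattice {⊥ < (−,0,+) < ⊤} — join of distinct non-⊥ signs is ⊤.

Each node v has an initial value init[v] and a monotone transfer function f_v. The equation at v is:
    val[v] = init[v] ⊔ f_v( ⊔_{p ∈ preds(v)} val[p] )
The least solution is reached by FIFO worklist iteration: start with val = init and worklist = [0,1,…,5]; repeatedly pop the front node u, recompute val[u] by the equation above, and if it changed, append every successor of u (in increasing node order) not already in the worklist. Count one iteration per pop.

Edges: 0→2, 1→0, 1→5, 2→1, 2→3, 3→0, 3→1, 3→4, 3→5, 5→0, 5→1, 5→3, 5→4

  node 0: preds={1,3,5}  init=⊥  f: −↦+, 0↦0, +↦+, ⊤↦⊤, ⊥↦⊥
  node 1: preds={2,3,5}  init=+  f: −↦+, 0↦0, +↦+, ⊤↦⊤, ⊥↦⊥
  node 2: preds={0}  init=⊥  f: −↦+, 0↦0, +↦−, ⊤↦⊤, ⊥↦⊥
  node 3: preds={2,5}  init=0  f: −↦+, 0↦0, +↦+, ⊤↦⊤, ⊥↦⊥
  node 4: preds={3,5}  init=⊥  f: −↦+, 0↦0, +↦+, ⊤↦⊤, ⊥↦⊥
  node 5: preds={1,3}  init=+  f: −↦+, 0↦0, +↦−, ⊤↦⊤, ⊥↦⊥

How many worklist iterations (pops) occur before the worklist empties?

Iteration log — 10 steps:
  step 1. node 0  ⊔preds=⊤  new=⊤  old=⊥  +wl: 
  step 2. node 1  ⊔preds=⊤  new=⊤  old=+  +wl: 0
  step 3. node 2  ⊔preds=⊤  new=⊤  old=⊥  +wl: 1
  step 4. node 3  ⊔preds=⊤  new=⊤  old=0  +wl: 
  step 5. node 4  ⊔preds=⊤  new=⊤  old=⊥  +wl: 
  step 6. node 5  ⊔preds=⊤  new=⊤  old=+  +wl: 3,4
  step 7. node 0  ⊔preds=⊤  new=⊤  stable
  step 8. node 1  ⊔preds=⊤  new=⊤  stable
  step 9. node 3  ⊔preds=⊤  new=⊤  stable
  step 10. node 4  ⊔preds=⊤  new=⊤  stable

Least fixpoint reached:
  node 0: ⊤
  node 1: ⊤
  node 2: ⊤
  node 3: ⊤
  node 4: ⊤
  node 5: ⊤

10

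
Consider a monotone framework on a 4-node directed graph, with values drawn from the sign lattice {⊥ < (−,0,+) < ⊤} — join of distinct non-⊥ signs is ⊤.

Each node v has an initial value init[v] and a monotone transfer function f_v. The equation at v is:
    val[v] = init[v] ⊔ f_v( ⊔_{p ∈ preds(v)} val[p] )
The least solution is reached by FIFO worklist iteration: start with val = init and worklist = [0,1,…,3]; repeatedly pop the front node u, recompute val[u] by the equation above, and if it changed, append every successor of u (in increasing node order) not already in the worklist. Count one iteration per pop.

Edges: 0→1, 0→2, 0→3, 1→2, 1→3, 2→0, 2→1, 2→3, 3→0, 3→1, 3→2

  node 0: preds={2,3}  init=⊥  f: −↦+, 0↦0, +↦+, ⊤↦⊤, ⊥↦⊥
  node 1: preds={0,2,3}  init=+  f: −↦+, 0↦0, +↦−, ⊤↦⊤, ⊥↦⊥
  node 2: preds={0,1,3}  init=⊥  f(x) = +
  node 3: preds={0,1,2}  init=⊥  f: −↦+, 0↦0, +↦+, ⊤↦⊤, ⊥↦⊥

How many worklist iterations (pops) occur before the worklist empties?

Iteration log — 12 steps:
  step 1. node 0  ⊔preds=⊥  new=⊥  stable
  step 2. node 1  ⊔preds=⊥  new=+  stable
  step 3. node 2  ⊔preds=+  new=+  old=⊥  +wl: 0,1
  step 4. node 3  ⊔preds=+  new=+  old=⊥  +wl: 2
  step 5. node 0  ⊔preds=+  new=+  old=⊥  +wl: 3
  step 6. node 1  ⊔preds=+  new=⊤  old=+  +wl: 
  step 7. node 2  ⊔preds=⊤  new=+  stable
  step 8. node 3  ⊔preds=⊤  new=⊤  old=+  +wl: 0,1,2
  step 9. node 0  ⊔preds=⊤  new=⊤  old=+  +wl: 3
  step 10. node 1  ⊔preds=⊤  new=⊤  stable
  step 11. node 2  ⊔preds=⊤  new=+  stable
  step 12. node 3  ⊔preds=⊤  new=⊤  stable

Least fixpoint reached:
  node 0: ⊤
  node 1: ⊤
  node 2: +
  node 3: ⊤

12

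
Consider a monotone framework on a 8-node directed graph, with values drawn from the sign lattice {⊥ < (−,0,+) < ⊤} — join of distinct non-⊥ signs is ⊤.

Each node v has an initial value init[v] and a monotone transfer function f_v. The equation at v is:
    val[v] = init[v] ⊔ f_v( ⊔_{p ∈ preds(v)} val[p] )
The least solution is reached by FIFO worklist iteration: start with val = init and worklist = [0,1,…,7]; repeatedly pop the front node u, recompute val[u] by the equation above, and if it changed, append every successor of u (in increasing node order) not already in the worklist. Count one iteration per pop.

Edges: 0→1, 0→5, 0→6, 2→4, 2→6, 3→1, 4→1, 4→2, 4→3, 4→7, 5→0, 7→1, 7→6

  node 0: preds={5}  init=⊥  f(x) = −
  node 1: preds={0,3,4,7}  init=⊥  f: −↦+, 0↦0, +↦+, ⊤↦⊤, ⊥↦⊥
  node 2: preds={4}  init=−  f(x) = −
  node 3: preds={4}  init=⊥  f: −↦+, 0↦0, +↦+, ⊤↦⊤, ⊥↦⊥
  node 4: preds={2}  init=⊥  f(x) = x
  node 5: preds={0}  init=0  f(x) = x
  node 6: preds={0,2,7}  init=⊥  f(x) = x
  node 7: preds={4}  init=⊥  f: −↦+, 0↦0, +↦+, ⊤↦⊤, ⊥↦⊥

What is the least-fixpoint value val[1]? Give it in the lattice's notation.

⊤

Worklist (14 pops):
  #1 pop 0: in=0 → − (was ⊥); enqueue []
  #2 pop 1: in=− → + (was ⊥); enqueue []
  #3 pop 2: in=⊥ → − (no change)
  #4 pop 3: in=⊥ → ⊥ (no change)
  #5 pop 4: in=− → − (was ⊥); enqueue [1,2,3]
  #6 pop 5: in=− → ⊤ (was 0); enqueue [0]
  #7 pop 6: in=− → − (was ⊥); enqueue []
  #8 pop 7: in=− → + (was ⊥); enqueue [6]
  #9 pop 1: in=⊤ → ⊤ (was +); enqueue []
  #10 pop 2: in=− → − (no change)
  #11 pop 3: in=− → + (was ⊥); enqueue [1]
  #12 pop 0: in=⊤ → − (no change)
  #13 pop 6: in=⊤ → ⊤ (was −); enqueue []
  #14 pop 1: in=⊤ → ⊤ (no change)

Fixpoint:
  val[0] = −
  val[1] = ⊤
  val[2] = −
  val[3] = +
  val[4] = −
  val[5] = ⊤
  val[6] = ⊤
  val[7] = +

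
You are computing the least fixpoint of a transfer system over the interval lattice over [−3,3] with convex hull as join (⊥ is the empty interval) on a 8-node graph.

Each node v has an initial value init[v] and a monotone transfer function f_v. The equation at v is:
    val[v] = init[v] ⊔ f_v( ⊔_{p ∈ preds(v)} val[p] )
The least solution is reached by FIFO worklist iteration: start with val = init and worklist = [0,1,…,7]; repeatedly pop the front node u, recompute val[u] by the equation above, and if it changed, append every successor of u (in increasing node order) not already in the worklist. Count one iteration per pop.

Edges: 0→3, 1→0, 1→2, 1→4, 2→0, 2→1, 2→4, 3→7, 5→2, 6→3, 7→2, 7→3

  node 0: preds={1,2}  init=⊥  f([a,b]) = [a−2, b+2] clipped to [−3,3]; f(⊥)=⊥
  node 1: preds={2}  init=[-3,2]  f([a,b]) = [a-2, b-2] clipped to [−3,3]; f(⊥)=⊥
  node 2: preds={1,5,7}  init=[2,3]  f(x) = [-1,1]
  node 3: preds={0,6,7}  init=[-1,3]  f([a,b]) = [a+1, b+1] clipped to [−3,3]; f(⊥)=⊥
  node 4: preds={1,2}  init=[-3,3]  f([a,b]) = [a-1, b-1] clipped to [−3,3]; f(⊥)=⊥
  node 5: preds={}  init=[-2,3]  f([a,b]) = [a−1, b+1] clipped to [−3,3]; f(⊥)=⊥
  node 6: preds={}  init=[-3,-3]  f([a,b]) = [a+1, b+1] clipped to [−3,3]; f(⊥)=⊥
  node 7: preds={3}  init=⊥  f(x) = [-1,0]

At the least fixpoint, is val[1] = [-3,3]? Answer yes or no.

no

Worklist (12 pops):
  #1 pop 0: in=[-3,3] → [-3,3] (was ⊥); enqueue []
  #2 pop 1: in=[2,3] → [-3,2] (no change)
  #3 pop 2: in=[-3,3] → [-1,3] (was [2,3]); enqueue [0,1]
  #4 pop 3: in=[-3,3] → [-2,3] (was [-1,3]); enqueue []
  #5 pop 4: in=[-3,3] → [-3,3] (no change)
  #6 pop 5: in=⊥ → [-2,3] (no change)
  #7 pop 6: in=⊥ → [-3,-3] (no change)
  #8 pop 7: in=[-2,3] → [-1,0] (was ⊥); enqueue [2,3]
  #9 pop 0: in=[-3,3] → [-3,3] (no change)
  #10 pop 1: in=[-1,3] → [-3,2] (no change)
  #11 pop 2: in=[-3,3] → [-1,3] (no change)
  #12 pop 3: in=[-3,3] → [-2,3] (no change)

Fixpoint:
  val[0] = [-3,3]
  val[1] = [-3,2]
  val[2] = [-1,3]
  val[3] = [-2,3]
  val[4] = [-3,3]
  val[5] = [-2,3]
  val[6] = [-3,-3]
  val[7] = [-1,0]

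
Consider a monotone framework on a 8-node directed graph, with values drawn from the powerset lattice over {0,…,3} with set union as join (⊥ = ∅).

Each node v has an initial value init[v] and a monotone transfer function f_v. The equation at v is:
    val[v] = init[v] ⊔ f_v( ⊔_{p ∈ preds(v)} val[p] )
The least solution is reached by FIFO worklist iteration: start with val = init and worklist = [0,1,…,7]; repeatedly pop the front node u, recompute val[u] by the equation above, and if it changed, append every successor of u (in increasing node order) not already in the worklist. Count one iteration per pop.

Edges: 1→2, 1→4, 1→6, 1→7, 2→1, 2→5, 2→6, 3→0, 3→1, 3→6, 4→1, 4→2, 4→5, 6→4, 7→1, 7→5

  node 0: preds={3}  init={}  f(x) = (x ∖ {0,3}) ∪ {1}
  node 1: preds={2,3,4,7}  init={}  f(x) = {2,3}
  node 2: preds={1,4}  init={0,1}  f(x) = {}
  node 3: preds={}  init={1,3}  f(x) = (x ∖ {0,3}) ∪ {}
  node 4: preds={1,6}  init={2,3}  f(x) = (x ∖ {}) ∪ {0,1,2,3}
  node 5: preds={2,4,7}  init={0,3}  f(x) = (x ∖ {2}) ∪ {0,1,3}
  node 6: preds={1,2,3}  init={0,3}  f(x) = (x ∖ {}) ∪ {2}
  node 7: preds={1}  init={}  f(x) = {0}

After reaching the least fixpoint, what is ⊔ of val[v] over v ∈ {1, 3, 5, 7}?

Iteration log — 12 steps:
  step 1. node 0  ⊔preds={1,3}  new={1}  old={}  +wl: 
  step 2. node 1  ⊔preds={0,1,2,3}  new={2,3}  old={}  +wl: 
  step 3. node 2  ⊔preds={2,3}  new={0,1}  stable
  step 4. node 3  ⊔preds={}  new={1,3}  stable
  step 5. node 4  ⊔preds={0,2,3}  new={0,1,2,3}  old={2,3}  +wl: 1,2
  step 6. node 5  ⊔preds={0,1,2,3}  new={0,1,3}  old={0,3}  +wl: 
  step 7. node 6  ⊔preds={0,1,2,3}  new={0,1,2,3}  old={0,3}  +wl: 4
  step 8. node 7  ⊔preds={2,3}  new={0}  old={}  +wl: 5
  step 9. node 1  ⊔preds={0,1,2,3}  new={2,3}  stable
  step 10. node 2  ⊔preds={0,1,2,3}  new={0,1}  stable
  step 11. node 4  ⊔preds={0,1,2,3}  new={0,1,2,3}  stable
  step 12. node 5  ⊔preds={0,1,2,3}  new={0,1,3}  stable

Least fixpoint reached:
  node 0: {1}
  node 1: {2,3}
  node 2: {0,1}
  node 3: {1,3}
  node 4: {0,1,2,3}
  node 5: {0,1,3}
  node 6: {0,1,2,3}
  node 7: {0}

{0,1,2,3}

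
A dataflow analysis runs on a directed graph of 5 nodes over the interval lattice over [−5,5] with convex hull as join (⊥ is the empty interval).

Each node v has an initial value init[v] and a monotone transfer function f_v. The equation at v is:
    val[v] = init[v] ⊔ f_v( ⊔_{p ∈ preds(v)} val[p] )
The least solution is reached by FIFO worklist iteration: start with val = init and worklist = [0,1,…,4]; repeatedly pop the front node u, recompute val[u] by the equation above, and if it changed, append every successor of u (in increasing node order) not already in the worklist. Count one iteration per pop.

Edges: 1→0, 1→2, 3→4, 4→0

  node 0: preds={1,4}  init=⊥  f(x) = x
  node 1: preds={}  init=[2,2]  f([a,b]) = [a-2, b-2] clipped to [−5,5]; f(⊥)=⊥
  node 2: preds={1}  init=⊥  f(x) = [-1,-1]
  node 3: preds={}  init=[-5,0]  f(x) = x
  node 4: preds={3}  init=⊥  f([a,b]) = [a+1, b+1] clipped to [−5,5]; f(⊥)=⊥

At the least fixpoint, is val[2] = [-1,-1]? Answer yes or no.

Iteration log — 6 steps:
  step 1. node 0  ⊔preds=[2,2]  new=[2,2]  old=⊥  +wl: 
  step 2. node 1  ⊔preds=⊥  new=[2,2]  stable
  step 3. node 2  ⊔preds=[2,2]  new=[-1,-1]  old=⊥  +wl: 
  step 4. node 3  ⊔preds=⊥  new=[-5,0]  stable
  step 5. node 4  ⊔preds=[-5,0]  new=[-4,1]  old=⊥  +wl: 0
  step 6. node 0  ⊔preds=[-4,2]  new=[-4,2]  old=[2,2]  +wl: 

Least fixpoint reached:
  node 0: [-4,2]
  node 1: [2,2]
  node 2: [-1,-1]
  node 3: [-5,0]
  node 4: [-4,1]

yes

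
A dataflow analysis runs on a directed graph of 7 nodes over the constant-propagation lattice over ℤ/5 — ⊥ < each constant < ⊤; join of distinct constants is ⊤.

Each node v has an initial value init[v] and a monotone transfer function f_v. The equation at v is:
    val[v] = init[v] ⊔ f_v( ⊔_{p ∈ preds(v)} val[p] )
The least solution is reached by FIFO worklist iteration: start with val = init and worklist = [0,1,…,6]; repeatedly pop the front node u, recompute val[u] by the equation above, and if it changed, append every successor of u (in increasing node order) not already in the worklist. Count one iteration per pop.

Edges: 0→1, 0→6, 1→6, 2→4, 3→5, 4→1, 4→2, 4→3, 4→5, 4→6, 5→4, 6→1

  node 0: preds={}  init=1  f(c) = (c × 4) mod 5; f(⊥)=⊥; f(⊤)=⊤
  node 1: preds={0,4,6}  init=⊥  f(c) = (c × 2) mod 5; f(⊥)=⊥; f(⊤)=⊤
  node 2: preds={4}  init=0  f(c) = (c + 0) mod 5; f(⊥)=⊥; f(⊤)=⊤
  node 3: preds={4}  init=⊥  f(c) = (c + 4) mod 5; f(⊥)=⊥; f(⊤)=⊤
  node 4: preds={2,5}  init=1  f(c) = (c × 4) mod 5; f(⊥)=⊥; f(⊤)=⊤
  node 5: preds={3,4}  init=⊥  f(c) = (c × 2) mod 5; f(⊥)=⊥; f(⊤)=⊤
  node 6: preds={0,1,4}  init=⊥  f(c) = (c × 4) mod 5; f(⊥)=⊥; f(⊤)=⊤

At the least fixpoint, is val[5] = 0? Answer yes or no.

Iteration log — 13 steps:
  step 1. node 0  ⊔preds=⊥  new=1  stable
  step 2. node 1  ⊔preds=1  new=2  old=⊥  +wl: 
  step 3. node 2  ⊔preds=1  new=⊤  old=0  +wl: 
  step 4. node 3  ⊔preds=1  new=0  old=⊥  +wl: 
  step 5. node 4  ⊔preds=⊤  new=⊤  old=1  +wl: 1,2,3
  step 6. node 5  ⊔preds=⊤  new=⊤  old=⊥  +wl: 4
  step 7. node 6  ⊔preds=⊤  new=⊤  old=⊥  +wl: 
  step 8. node 1  ⊔preds=⊤  new=⊤  old=2  +wl: 6
  step 9. node 2  ⊔preds=⊤  new=⊤  stable
  step 10. node 3  ⊔preds=⊤  new=⊤  old=0  +wl: 5
  step 11. node 4  ⊔preds=⊤  new=⊤  stable
  step 12. node 6  ⊔preds=⊤  new=⊤  stable
  step 13. node 5  ⊔preds=⊤  new=⊤  stable

Least fixpoint reached:
  node 0: 1
  node 1: ⊤
  node 2: ⊤
  node 3: ⊤
  node 4: ⊤
  node 5: ⊤
  node 6: ⊤

no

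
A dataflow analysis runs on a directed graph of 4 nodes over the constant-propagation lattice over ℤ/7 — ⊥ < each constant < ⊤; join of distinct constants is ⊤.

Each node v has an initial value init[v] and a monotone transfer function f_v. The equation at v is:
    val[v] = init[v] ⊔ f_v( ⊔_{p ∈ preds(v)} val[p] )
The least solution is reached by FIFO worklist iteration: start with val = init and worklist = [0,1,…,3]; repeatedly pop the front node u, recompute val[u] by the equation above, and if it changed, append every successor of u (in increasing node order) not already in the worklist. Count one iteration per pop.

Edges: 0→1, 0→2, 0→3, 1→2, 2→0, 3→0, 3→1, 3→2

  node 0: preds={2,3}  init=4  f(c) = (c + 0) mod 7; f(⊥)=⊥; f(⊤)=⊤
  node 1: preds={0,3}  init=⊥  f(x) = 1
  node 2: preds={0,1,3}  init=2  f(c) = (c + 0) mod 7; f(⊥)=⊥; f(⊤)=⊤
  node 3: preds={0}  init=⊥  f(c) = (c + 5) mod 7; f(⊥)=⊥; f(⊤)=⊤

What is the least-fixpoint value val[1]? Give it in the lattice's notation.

Worklist (7 pops):
  #1 pop 0: in=2 → ⊤ (was 4); enqueue []
  #2 pop 1: in=⊤ → 1 (was ⊥); enqueue []
  #3 pop 2: in=⊤ → ⊤ (was 2); enqueue [0]
  #4 pop 3: in=⊤ → ⊤ (was ⊥); enqueue [1,2]
  #5 pop 0: in=⊤ → ⊤ (no change)
  #6 pop 1: in=⊤ → 1 (no change)
  #7 pop 2: in=⊤ → ⊤ (no change)

Fixpoint:
  val[0] = ⊤
  val[1] = 1
  val[2] = ⊤
  val[3] = ⊤

1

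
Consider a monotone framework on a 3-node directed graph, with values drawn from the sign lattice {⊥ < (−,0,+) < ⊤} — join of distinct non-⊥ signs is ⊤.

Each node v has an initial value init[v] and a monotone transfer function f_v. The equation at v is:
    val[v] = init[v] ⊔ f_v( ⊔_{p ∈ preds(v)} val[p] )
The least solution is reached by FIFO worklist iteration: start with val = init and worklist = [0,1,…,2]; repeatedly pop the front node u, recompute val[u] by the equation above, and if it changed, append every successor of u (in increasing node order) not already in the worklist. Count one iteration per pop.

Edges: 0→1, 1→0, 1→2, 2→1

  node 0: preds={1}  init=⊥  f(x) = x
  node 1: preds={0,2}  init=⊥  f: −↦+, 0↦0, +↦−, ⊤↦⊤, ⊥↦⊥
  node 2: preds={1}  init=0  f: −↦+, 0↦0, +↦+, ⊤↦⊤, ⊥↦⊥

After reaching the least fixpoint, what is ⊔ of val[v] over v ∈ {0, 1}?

0

Trace (5 dequeues):
  [1] u=0 | in ⊥ | out ⊥ | ==
  [2] u=1 | in 0 | out 0 | prev ⊥ | push {0}
  [3] u=2 | in 0 | out 0 | ==
  [4] u=0 | in 0 | out 0 | prev ⊥ | push {1}
  [5] u=1 | in 0 | out 0 | ==

Converged values:
  [0] 0
  [1] 0
  [2] 0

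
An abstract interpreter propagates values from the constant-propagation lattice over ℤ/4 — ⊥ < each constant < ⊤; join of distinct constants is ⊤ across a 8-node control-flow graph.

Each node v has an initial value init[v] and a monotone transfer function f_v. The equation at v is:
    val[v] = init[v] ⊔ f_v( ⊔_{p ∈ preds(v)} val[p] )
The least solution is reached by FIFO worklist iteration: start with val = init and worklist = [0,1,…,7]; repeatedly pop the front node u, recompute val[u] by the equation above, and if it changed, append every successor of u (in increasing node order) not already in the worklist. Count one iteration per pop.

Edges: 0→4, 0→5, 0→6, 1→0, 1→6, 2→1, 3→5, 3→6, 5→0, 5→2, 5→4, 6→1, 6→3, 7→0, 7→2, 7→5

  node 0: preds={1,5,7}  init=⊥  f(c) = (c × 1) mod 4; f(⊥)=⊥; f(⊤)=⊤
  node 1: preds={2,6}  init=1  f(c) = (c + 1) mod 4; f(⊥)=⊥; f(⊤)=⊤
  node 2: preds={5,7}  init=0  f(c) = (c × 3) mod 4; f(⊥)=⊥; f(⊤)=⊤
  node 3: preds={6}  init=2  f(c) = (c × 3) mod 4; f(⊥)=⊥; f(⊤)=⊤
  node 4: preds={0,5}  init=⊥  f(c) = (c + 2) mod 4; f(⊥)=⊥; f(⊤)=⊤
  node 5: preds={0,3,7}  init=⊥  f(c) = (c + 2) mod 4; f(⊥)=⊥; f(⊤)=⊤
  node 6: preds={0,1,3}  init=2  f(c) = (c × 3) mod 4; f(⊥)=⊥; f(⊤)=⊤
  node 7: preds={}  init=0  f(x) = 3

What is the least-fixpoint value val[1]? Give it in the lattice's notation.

Trace (15 dequeues):
  [1] u=0 | in ⊤ | out ⊤ | prev ⊥ | push {}
  [2] u=1 | in ⊤ | out ⊤ | prev 1 | push {0}
  [3] u=2 | in 0 | out 0 | ==
  [4] u=3 | in 2 | out 2 | ==
  [5] u=4 | in ⊤ | out ⊤ | prev ⊥ | push {}
  [6] u=5 | in ⊤ | out ⊤ | prev ⊥ | push {2,4}
  [7] u=6 | in ⊤ | out ⊤ | prev 2 | push {1,3}
  [8] u=7 | in ⊥ | out ⊤ | prev 0 | push {5}
  [9] u=0 | in ⊤ | out ⊤ | ==
  [10] u=2 | in ⊤ | out ⊤ | prev 0 | push {}
  [11] u=4 | in ⊤ | out ⊤ | ==
  [12] u=1 | in ⊤ | out ⊤ | ==
  [13] u=3 | in ⊤ | out ⊤ | prev 2 | push {6}
  [14] u=5 | in ⊤ | out ⊤ | ==
  [15] u=6 | in ⊤ | out ⊤ | ==

Converged values:
  [0] ⊤
  [1] ⊤
  [2] ⊤
  [3] ⊤
  [4] ⊤
  [5] ⊤
  [6] ⊤
  [7] ⊤

⊤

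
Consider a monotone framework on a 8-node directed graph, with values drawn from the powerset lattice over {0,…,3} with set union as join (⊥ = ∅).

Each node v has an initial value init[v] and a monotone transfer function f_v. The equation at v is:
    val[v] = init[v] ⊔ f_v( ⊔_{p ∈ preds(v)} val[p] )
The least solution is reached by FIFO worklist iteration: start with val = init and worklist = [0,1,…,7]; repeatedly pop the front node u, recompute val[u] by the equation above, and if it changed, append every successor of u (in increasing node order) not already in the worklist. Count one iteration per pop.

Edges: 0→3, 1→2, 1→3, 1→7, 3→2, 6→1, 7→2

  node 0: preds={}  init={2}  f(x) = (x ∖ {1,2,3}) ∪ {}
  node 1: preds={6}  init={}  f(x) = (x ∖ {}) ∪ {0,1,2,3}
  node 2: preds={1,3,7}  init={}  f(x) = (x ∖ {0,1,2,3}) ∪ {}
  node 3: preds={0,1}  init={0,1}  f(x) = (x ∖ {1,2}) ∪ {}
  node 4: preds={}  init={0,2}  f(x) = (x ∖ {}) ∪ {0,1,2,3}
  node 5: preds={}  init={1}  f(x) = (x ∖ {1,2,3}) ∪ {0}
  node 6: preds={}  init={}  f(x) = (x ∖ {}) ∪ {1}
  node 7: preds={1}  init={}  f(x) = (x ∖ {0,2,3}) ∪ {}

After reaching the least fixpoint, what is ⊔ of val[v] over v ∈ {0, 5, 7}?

{0,1,2}

Worklist (10 pops):
  #1 pop 0: in={} → {2} (no change)
  #2 pop 1: in={} → {0,1,2,3} (was {}); enqueue []
  #3 pop 2: in={0,1,2,3} → {} (no change)
  #4 pop 3: in={0,1,2,3} → {0,1,3} (was {0,1}); enqueue [2]
  #5 pop 4: in={} → {0,1,2,3} (was {0,2}); enqueue []
  #6 pop 5: in={} → {0,1} (was {1}); enqueue []
  #7 pop 6: in={} → {1} (was {}); enqueue [1]
  #8 pop 7: in={0,1,2,3} → {1} (was {}); enqueue []
  #9 pop 2: in={0,1,2,3} → {} (no change)
  #10 pop 1: in={1} → {0,1,2,3} (no change)

Fixpoint:
  val[0] = {2}
  val[1] = {0,1,2,3}
  val[2] = {}
  val[3] = {0,1,3}
  val[4] = {0,1,2,3}
  val[5] = {0,1}
  val[6] = {1}
  val[7] = {1}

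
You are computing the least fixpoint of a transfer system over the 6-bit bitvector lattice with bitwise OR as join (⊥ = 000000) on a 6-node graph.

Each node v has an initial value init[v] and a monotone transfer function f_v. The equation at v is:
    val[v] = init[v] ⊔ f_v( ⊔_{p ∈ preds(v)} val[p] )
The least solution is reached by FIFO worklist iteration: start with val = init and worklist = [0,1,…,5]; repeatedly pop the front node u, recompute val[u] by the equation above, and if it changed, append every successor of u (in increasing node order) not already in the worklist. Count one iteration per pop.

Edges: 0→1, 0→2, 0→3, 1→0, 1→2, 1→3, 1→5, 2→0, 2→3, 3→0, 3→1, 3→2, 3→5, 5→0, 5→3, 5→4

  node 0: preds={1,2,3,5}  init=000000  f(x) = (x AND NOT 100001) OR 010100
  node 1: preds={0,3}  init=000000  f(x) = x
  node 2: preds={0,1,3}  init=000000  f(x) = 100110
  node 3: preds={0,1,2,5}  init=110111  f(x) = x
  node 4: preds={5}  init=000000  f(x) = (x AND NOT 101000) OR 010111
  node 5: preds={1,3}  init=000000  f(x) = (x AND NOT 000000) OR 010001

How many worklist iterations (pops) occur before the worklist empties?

9

Iteration log — 9 steps:
  step 1. node 0  ⊔preds=110111  new=010110  old=000000  +wl: 
  step 2. node 1  ⊔preds=110111  new=110111  old=000000  +wl: 0
  step 3. node 2  ⊔preds=110111  new=100110  old=000000  +wl: 
  step 4. node 3  ⊔preds=110111  new=110111  stable
  step 5. node 4  ⊔preds=000000  new=010111  old=000000  +wl: 
  step 6. node 5  ⊔preds=110111  new=110111  old=000000  +wl: 3,4
  step 7. node 0  ⊔preds=110111  new=010110  stable
  step 8. node 3  ⊔preds=110111  new=110111  stable
  step 9. node 4  ⊔preds=110111  new=010111  stable

Least fixpoint reached:
  node 0: 010110
  node 1: 110111
  node 2: 100110
  node 3: 110111
  node 4: 010111
  node 5: 110111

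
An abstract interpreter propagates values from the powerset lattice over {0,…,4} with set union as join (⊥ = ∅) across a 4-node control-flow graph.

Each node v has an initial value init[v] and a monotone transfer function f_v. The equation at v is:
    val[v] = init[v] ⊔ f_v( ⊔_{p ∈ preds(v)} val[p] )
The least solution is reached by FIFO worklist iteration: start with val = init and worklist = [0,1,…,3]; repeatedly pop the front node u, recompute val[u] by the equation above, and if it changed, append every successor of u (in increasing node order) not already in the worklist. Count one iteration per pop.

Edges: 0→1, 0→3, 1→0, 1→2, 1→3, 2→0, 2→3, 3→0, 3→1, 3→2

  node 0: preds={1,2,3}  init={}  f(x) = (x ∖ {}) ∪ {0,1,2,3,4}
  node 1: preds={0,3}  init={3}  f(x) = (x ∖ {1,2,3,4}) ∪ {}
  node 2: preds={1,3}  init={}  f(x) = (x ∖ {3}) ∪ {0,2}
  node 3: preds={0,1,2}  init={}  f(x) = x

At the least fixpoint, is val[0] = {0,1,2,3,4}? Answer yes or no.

Worklist (9 pops):
  #1 pop 0: in={3} → {0,1,2,3,4} (was {}); enqueue []
  #2 pop 1: in={0,1,2,3,4} → {0,3} (was {3}); enqueue [0]
  #3 pop 2: in={0,3} → {0,2} (was {}); enqueue []
  #4 pop 3: in={0,1,2,3,4} → {0,1,2,3,4} (was {}); enqueue [1,2]
  #5 pop 0: in={0,1,2,3,4} → {0,1,2,3,4} (no change)
  #6 pop 1: in={0,1,2,3,4} → {0,3} (no change)
  #7 pop 2: in={0,1,2,3,4} → {0,1,2,4} (was {0,2}); enqueue [0,3]
  #8 pop 0: in={0,1,2,3,4} → {0,1,2,3,4} (no change)
  #9 pop 3: in={0,1,2,3,4} → {0,1,2,3,4} (no change)

Fixpoint:
  val[0] = {0,1,2,3,4}
  val[1] = {0,3}
  val[2] = {0,1,2,4}
  val[3] = {0,1,2,3,4}

yes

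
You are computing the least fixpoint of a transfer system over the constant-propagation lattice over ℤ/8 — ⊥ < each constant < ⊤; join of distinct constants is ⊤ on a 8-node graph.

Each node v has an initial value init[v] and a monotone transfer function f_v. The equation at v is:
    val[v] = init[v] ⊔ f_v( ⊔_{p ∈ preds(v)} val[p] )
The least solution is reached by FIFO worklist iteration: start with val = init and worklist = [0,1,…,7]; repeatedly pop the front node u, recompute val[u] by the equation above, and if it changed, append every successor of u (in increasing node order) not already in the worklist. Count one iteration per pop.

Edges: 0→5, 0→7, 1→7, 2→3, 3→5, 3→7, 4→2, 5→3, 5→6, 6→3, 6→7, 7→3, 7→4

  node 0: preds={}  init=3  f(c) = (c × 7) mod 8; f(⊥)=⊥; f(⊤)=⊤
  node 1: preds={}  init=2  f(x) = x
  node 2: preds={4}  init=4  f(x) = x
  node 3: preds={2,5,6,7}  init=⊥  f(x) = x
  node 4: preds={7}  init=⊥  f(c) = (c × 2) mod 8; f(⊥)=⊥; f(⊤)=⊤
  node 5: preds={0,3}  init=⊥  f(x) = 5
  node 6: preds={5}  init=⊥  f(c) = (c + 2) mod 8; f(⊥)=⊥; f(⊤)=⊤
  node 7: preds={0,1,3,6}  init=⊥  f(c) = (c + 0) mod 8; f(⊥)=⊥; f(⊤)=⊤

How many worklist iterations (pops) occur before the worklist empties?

Worklist (14 pops):
  #1 pop 0: in=⊥ → 3 (no change)
  #2 pop 1: in=⊥ → 2 (no change)
  #3 pop 2: in=⊥ → 4 (no change)
  #4 pop 3: in=4 → 4 (was ⊥); enqueue []
  #5 pop 4: in=⊥ → ⊥ (no change)
  #6 pop 5: in=⊤ → 5 (was ⊥); enqueue [3]
  #7 pop 6: in=5 → 7 (was ⊥); enqueue []
  #8 pop 7: in=⊤ → ⊤ (was ⊥); enqueue [4]
  #9 pop 3: in=⊤ → ⊤ (was 4); enqueue [5,7]
  #10 pop 4: in=⊤ → ⊤ (was ⊥); enqueue [2]
  #11 pop 5: in=⊤ → 5 (no change)
  #12 pop 7: in=⊤ → ⊤ (no change)
  #13 pop 2: in=⊤ → ⊤ (was 4); enqueue [3]
  #14 pop 3: in=⊤ → ⊤ (no change)

Fixpoint:
  val[0] = 3
  val[1] = 2
  val[2] = ⊤
  val[3] = ⊤
  val[4] = ⊤
  val[5] = 5
  val[6] = 7
  val[7] = ⊤

14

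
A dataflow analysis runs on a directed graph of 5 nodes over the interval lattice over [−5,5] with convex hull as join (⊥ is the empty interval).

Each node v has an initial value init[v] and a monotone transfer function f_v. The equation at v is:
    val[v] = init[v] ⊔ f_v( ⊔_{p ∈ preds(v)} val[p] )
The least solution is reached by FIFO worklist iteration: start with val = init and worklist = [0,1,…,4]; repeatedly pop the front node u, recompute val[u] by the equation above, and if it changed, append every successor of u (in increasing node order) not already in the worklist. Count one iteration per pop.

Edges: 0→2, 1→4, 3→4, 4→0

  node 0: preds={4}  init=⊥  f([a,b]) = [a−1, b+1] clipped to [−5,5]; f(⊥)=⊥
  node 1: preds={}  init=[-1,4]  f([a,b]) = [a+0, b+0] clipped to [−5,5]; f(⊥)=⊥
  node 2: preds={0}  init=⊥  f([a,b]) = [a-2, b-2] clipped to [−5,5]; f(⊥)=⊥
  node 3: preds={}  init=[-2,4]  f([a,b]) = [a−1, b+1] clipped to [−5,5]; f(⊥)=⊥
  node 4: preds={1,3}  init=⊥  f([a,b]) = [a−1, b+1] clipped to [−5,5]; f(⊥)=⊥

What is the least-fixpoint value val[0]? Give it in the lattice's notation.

[-4,5]

Trace (7 dequeues):
  [1] u=0 | in ⊥ | out ⊥ | ==
  [2] u=1 | in ⊥ | out [-1,4] | ==
  [3] u=2 | in ⊥ | out ⊥ | ==
  [4] u=3 | in ⊥ | out [-2,4] | ==
  [5] u=4 | in [-2,4] | out [-3,5] | prev ⊥ | push {0}
  [6] u=0 | in [-3,5] | out [-4,5] | prev ⊥ | push {2}
  [7] u=2 | in [-4,5] | out [-5,3] | prev ⊥ | push {}

Converged values:
  [0] [-4,5]
  [1] [-1,4]
  [2] [-5,3]
  [3] [-2,4]
  [4] [-3,5]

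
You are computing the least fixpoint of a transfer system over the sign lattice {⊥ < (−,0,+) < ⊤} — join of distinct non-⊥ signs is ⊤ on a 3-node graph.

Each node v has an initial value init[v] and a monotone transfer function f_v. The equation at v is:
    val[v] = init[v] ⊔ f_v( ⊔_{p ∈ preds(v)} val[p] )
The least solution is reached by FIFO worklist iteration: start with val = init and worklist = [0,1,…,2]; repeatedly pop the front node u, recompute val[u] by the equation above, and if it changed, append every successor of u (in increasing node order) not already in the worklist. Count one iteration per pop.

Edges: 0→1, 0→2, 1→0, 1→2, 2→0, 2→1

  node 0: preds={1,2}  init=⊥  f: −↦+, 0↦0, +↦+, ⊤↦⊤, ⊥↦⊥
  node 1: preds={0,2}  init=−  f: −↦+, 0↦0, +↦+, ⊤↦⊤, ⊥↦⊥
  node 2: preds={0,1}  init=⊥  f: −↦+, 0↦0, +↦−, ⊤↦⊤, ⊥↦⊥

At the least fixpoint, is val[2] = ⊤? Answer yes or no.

Trace (6 dequeues):
  [1] u=0 | in − | out + | prev ⊥ | push {}
  [2] u=1 | in + | out ⊤ | prev − | push {0}
  [3] u=2 | in ⊤ | out ⊤ | prev ⊥ | push {1}
  [4] u=0 | in ⊤ | out ⊤ | prev + | push {2}
  [5] u=1 | in ⊤ | out ⊤ | ==
  [6] u=2 | in ⊤ | out ⊤ | ==

Converged values:
  [0] ⊤
  [1] ⊤
  [2] ⊤

yes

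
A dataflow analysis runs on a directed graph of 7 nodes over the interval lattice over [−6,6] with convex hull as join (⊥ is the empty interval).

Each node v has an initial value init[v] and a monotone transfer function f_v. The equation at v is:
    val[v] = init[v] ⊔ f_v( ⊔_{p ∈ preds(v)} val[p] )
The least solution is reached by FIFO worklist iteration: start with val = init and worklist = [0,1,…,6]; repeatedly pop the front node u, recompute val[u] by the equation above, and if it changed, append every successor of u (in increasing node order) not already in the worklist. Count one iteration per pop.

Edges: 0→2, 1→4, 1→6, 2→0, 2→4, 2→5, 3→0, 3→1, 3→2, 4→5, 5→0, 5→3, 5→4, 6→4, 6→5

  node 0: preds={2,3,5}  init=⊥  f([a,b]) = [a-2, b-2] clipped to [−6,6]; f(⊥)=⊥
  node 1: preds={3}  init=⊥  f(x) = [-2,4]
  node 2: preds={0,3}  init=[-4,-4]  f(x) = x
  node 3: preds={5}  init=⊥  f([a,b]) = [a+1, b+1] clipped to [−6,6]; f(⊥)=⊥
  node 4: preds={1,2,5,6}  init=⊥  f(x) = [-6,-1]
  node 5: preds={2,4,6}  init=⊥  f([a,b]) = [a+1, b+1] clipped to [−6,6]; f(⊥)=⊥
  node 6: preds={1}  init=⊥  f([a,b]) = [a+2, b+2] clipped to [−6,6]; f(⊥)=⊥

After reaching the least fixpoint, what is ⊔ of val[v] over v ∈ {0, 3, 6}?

Trace (22 dequeues):
  [1] u=0 | in [-4,-4] | out [-6,-6] | prev ⊥ | push {}
  [2] u=1 | in ⊥ | out [-2,4] | prev ⊥ | push {}
  [3] u=2 | in [-6,-6] | out [-6,-4] | prev [-4,-4] | push {0}
  [4] u=3 | in ⊥ | out ⊥ | ==
  [5] u=4 | in [-6,4] | out [-6,-1] | prev ⊥ | push {}
  [6] u=5 | in [-6,-1] | out [-5,0] | prev ⊥ | push {3,4}
  [7] u=6 | in [-2,4] | out [0,6] | prev ⊥ | push {5}
  [8] u=0 | in [-6,0] | out [-6,-2] | prev [-6,-6] | push {2}
  [9] u=3 | in [-5,0] | out [-4,1] | prev ⊥ | push {0,1}
  [10] u=4 | in [-6,6] | out [-6,-1] | ==
  [11] u=5 | in [-6,6] | out [-5,6] | prev [-5,0] | push {3,4}
  [12] u=2 | in [-6,1] | out [-6,1] | prev [-6,-4] | push {5}
  [13] u=0 | in [-6,6] | out [-6,4] | prev [-6,-2] | push {2}
  [14] u=1 | in [-4,1] | out [-2,4] | ==
  [15] u=3 | in [-5,6] | out [-4,6] | prev [-4,1] | push {0,1}
  [16] u=4 | in [-6,6] | out [-6,-1] | ==
  [17] u=5 | in [-6,6] | out [-5,6] | ==
  [18] u=2 | in [-6,6] | out [-6,6] | prev [-6,1] | push {4,5}
  [19] u=0 | in [-6,6] | out [-6,4] | ==
  [20] u=1 | in [-4,6] | out [-2,4] | ==
  [21] u=4 | in [-6,6] | out [-6,-1] | ==
  [22] u=5 | in [-6,6] | out [-5,6] | ==

Converged values:
  [0] [-6,4]
  [1] [-2,4]
  [2] [-6,6]
  [3] [-4,6]
  [4] [-6,-1]
  [5] [-5,6]
  [6] [0,6]

[-6,6]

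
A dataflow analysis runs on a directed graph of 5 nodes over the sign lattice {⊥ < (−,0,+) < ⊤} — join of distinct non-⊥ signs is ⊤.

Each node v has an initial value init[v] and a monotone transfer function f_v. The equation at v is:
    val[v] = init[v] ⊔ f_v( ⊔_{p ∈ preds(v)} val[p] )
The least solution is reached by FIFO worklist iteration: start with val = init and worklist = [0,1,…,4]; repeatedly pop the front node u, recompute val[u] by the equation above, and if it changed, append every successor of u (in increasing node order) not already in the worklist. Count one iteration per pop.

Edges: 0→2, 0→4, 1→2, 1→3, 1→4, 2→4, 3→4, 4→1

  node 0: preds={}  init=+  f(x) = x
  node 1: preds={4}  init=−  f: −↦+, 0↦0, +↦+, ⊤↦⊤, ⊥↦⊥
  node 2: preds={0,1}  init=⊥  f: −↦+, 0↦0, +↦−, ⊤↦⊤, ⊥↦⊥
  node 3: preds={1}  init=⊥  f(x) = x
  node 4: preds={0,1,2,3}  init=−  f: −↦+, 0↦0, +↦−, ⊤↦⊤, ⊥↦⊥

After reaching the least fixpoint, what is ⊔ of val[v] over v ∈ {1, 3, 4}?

Iteration log — 6 steps:
  step 1. node 0  ⊔preds=⊥  new=+  stable
  step 2. node 1  ⊔preds=−  new=⊤  old=−  +wl: 
  step 3. node 2  ⊔preds=⊤  new=⊤  old=⊥  +wl: 
  step 4. node 3  ⊔preds=⊤  new=⊤  old=⊥  +wl: 
  step 5. node 4  ⊔preds=⊤  new=⊤  old=−  +wl: 1
  step 6. node 1  ⊔preds=⊤  new=⊤  stable

Least fixpoint reached:
  node 0: +
  node 1: ⊤
  node 2: ⊤
  node 3: ⊤
  node 4: ⊤

⊤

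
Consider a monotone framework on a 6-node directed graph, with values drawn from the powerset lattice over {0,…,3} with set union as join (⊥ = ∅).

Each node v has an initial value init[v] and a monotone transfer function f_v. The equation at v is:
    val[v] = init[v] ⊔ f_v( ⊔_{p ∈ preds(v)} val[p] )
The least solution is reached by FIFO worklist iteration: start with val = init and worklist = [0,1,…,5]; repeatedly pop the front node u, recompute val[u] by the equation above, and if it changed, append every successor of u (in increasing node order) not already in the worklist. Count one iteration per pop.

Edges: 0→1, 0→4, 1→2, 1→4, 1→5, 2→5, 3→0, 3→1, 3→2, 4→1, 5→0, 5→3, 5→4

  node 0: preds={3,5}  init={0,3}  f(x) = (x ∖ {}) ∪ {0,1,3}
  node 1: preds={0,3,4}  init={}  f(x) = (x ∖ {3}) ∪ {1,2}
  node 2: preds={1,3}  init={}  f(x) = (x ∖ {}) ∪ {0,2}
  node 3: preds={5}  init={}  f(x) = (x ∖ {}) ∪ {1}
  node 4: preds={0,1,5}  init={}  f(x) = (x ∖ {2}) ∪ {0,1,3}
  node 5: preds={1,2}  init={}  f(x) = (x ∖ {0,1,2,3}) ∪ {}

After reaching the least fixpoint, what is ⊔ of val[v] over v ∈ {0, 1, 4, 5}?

Worklist (9 pops):
  #1 pop 0: in={} → {0,1,3} (was {0,3}); enqueue []
  #2 pop 1: in={0,1,3} → {0,1,2} (was {}); enqueue []
  #3 pop 2: in={0,1,2} → {0,1,2} (was {}); enqueue []
  #4 pop 3: in={} → {1} (was {}); enqueue [0,1,2]
  #5 pop 4: in={0,1,2,3} → {0,1,3} (was {}); enqueue []
  #6 pop 5: in={0,1,2} → {} (no change)
  #7 pop 0: in={1} → {0,1,3} (no change)
  #8 pop 1: in={0,1,3} → {0,1,2} (no change)
  #9 pop 2: in={0,1,2} → {0,1,2} (no change)

Fixpoint:
  val[0] = {0,1,3}
  val[1] = {0,1,2}
  val[2] = {0,1,2}
  val[3] = {1}
  val[4] = {0,1,3}
  val[5] = {}

{0,1,2,3}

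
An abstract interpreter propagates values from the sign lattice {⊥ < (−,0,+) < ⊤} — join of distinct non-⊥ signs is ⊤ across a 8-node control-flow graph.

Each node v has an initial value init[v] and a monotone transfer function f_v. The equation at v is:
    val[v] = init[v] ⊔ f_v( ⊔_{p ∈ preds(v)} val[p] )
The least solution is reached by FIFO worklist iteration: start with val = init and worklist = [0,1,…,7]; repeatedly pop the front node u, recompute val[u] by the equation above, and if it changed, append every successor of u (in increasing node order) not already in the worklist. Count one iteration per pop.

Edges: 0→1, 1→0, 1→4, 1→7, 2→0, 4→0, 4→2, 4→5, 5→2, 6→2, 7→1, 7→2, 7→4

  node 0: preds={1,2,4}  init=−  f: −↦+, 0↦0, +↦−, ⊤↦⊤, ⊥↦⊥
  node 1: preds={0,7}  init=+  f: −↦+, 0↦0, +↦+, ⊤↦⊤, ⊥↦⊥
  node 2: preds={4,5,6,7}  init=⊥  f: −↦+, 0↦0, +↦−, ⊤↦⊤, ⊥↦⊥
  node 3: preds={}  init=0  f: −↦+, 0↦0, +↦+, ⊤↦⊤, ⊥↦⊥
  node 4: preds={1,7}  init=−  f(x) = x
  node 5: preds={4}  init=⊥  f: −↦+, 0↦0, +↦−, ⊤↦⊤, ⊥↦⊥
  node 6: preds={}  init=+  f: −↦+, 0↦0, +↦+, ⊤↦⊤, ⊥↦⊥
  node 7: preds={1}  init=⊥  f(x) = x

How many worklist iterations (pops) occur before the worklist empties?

12

Worklist (12 pops):
  #1 pop 0: in=⊤ → ⊤ (was −); enqueue []
  #2 pop 1: in=⊤ → ⊤ (was +); enqueue [0]
  #3 pop 2: in=⊤ → ⊤ (was ⊥); enqueue []
  #4 pop 3: in=⊥ → 0 (no change)
  #5 pop 4: in=⊤ → ⊤ (was −); enqueue [2]
  #6 pop 5: in=⊤ → ⊤ (was ⊥); enqueue []
  #7 pop 6: in=⊥ → + (no change)
  #8 pop 7: in=⊤ → ⊤ (was ⊥); enqueue [1,4]
  #9 pop 0: in=⊤ → ⊤ (no change)
  #10 pop 2: in=⊤ → ⊤ (no change)
  #11 pop 1: in=⊤ → ⊤ (no change)
  #12 pop 4: in=⊤ → ⊤ (no change)

Fixpoint:
  val[0] = ⊤
  val[1] = ⊤
  val[2] = ⊤
  val[3] = 0
  val[4] = ⊤
  val[5] = ⊤
  val[6] = +
  val[7] = ⊤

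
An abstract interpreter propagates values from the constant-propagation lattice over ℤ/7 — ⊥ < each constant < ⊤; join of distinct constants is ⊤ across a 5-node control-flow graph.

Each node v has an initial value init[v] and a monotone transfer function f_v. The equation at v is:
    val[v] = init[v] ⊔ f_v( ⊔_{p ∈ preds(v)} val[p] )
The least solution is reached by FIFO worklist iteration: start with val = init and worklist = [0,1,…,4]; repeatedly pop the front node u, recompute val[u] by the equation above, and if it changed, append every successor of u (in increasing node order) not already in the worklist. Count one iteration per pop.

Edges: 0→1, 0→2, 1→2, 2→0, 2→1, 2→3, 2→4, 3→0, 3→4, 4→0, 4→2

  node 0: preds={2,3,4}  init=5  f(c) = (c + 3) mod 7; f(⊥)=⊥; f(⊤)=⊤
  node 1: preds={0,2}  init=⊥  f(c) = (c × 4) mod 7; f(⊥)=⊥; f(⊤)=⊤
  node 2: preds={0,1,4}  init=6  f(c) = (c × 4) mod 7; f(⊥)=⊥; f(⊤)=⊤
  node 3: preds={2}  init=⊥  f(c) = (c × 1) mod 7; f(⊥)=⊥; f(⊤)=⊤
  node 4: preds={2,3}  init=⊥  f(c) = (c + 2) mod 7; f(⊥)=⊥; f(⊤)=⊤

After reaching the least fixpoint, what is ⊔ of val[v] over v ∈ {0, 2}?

Iteration log — 8 steps:
  step 1. node 0  ⊔preds=6  new=⊤  old=5  +wl: 
  step 2. node 1  ⊔preds=⊤  new=⊤  old=⊥  +wl: 
  step 3. node 2  ⊔preds=⊤  new=⊤  old=6  +wl: 0,1
  step 4. node 3  ⊔preds=⊤  new=⊤  old=⊥  +wl: 
  step 5. node 4  ⊔preds=⊤  new=⊤  old=⊥  +wl: 2
  step 6. node 0  ⊔preds=⊤  new=⊤  stable
  step 7. node 1  ⊔preds=⊤  new=⊤  stable
  step 8. node 2  ⊔preds=⊤  new=⊤  stable

Least fixpoint reached:
  node 0: ⊤
  node 1: ⊤
  node 2: ⊤
  node 3: ⊤
  node 4: ⊤

⊤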